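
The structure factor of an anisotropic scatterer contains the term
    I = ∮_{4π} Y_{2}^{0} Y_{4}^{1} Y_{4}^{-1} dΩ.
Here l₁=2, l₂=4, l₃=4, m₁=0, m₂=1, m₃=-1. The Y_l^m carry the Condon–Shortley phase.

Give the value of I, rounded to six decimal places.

Rules hold: Σm=0, L=10 even, 2≤4≤6.
N = 5·9·9 = 405
Δ = 2!·2!·6!/11! = 1/13860
Racah Σ t=0..2: t=0:+1/192 t=1:−1/36 t=2:+1/192 = -5/288
⇒ 3j(2 4 4; 0 0 0)² = 20/693, sgn -1
Racah Σ t=0..2: t=0:+1/480 t=1:−1/48 t=2:+1/144 = -17/1440
⇒ 3j(2 4 4; 0 1 -1)² = 289/13860, sgn +1
4πI² = N·(3j₀)²·(3jₘ)² = 1445/5929
I = -1·√(0.243717/4π) = -0.13926381

-0.139264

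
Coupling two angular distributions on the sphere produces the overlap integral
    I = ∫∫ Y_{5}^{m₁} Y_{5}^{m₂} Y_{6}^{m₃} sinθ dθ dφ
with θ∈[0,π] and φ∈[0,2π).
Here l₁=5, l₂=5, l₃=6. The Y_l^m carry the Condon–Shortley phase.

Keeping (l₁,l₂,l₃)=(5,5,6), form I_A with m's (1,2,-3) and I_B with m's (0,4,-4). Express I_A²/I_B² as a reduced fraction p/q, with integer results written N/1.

3/4

Shared (l₁,l₂,l₃)=(5,5,6): N and (l;000)² cancel in I_A²/I_B².
A: Δ = 4!·6!·6!/17! = 1/28588560; Racah Σ t=1..4: t=1:−1/155520 t=2:+1/23040 t=3:−1/34560 t=4:+1/622080 = 1/103680; ⇒ 3j(5 5 6; 1 2 -3)² = 9/2431, sgn -1
B: Δ = 4!·6!·6!/17! = 1/28588560; Racah Σ t=3..4: t=3:−1/207360 t=4:+1/345600 = -1/518400; ⇒ 3j(5 5 6; 0 4 -4)² = 12/2431, sgn -1
I_A²/I_B² = (9/2431)/(12/2431) = 3/4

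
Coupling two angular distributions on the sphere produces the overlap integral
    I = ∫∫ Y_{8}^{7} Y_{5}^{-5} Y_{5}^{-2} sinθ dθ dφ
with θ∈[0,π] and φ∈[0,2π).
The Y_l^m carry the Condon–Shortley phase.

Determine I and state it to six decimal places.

0.200803

Checks pass: Σm=0; 18 even; l₃=5∈[3,13].
(2·8+1)(2·5+1)(2·5+1) = 2057
Δ: 8! 8! 2! / 19! → 1/37413090
sum: t=3:−1/1036800 t=4:+1/331776 t=5:−1/1036800 = 1/921600
3j²(8 5 5; 0 0 0) = Δ·Π!·Σ² = 490/46189  (sign -1)
sum: t=0:+1/406425600 = 1/406425600
3j²(8 5 5; 7 -5 -2) = Δ·Π!·Σ² = 15/646  (sign -1)
combine: 4πI² = 2057·490/46189·15/646 = 40425/79781
take √, sign +1: I = 0.20080307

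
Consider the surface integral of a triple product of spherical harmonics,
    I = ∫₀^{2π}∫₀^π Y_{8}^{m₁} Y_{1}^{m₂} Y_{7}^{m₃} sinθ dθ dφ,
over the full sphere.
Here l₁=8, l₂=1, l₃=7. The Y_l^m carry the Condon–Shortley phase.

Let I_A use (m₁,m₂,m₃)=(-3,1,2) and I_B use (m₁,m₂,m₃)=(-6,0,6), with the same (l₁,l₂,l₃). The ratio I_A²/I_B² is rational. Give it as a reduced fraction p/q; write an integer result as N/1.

55/28

Same 8,1,7: normalisation and zero-m 3j drop out of the ratio.
A: Δ: 2! 14! 0! / 17! → 1/2040; sum: t=2:+1/87091200 = 1/87091200; 3j²(8 1 7; -3 1 2) = Δ·Π!·Σ² = 11/408  (sign -1)
B: Δ: 2! 14! 0! / 17! → 1/2040; sum: t=1:−1/6227020800 = -1/6227020800; 3j²(8 1 7; -6 0 6) = Δ·Π!·Σ² = 7/510  (sign +1)
I_A²/I_B² = (11/408)/(7/510) = 55/28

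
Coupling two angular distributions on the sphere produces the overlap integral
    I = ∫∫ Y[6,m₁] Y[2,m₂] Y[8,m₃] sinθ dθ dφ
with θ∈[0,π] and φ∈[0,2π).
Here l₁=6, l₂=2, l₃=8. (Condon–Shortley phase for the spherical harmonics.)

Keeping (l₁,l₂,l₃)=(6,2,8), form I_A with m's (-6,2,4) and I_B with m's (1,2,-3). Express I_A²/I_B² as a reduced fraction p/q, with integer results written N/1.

1/330

Shared (l₁,l₂,l₃)=(6,2,8): N and (l;000)² cancel in I_A²/I_B².
A: Δ = 0!·12!·4!/17! = 1/30940; Racah Σ t=0..0: t=0:+1/11496038400 = 1/11496038400; ⇒ 3j(6 2 8; -6 2 4)² = 1/30940, sgn +1
B: Δ = 0!·12!·4!/17! = 1/30940; Racah Σ t=0..0: t=0:+1/14515200 = 1/14515200; ⇒ 3j(6 2 8; 1 2 -3)² = 33/3094, sgn -1
I_A²/I_B² = (1/30940)/(33/3094) = 1/330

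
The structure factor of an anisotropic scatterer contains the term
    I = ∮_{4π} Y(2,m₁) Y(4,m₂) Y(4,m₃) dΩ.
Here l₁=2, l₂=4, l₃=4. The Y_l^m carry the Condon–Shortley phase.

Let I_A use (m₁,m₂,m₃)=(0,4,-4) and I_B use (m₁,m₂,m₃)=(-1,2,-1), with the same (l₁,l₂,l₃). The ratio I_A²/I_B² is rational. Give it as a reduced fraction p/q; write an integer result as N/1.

784/243

Same 2,4,4: normalisation and zero-m 3j drop out of the ratio.
A: Δ: 2! 2! 6! / 11! → 1/13860; sum: t=2:+1/2880 = 1/2880; 3j²(2 4 4; 0 4 -4) = Δ·Π!·Σ² = 28/495  (sign +1)
B: Δ: 2! 2! 6! / 11! → 1/13860; sum: t=1:−1/240 t=2:+1/96 = 1/160; 3j²(2 4 4; -1 2 -1) = Δ·Π!·Σ² = 27/1540  (sign -1)
I_A²/I_B² = (28/495)/(27/1540) = 784/243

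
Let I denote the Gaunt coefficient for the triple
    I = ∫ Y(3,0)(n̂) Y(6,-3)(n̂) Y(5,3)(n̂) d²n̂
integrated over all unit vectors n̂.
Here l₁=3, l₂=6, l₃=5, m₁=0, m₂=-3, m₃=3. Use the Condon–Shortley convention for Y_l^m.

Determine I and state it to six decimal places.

0.036034

m-sum 0 ✓  L=14 even ✓  3≤5≤9 ✓
Π(2lᵢ+1) = 7×13×11 = 1001
triangle coeff Δ(3,6,5) = 1/675675
Σ_t [1,3]: t=1:−1/8640 t=2:+1/2304 t=3:−1/8640 = 7/34560
(3j)²=7/429 [(3 6 5; 0 0 0)], sign=-1
Σ_t [1,3]: t=1:−1/17280 t=2:+1/20160 t=3:−1/483840 = -1/96768
(3j)²=1/1001 [(3 6 5; 0 -3 3)], sign=-1
⇒ 4πI² = 7/429
I = (+1)√(7/429/(4π)) = 0.03603425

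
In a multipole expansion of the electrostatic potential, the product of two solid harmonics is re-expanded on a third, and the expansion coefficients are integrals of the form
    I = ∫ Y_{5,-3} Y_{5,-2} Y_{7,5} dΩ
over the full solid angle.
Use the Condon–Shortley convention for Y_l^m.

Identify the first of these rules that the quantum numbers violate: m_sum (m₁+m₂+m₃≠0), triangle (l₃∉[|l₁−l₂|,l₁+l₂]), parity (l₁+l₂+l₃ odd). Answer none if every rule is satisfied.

parity

m₁+m₂+m₃ = -3 − 2 + 5 = 0  ✓
triangle: |5−5|=0 ≤ l₃=7 ≤ 5+5=10  ✓
parity: l₁+l₂+l₃ = 17 is odd  ✗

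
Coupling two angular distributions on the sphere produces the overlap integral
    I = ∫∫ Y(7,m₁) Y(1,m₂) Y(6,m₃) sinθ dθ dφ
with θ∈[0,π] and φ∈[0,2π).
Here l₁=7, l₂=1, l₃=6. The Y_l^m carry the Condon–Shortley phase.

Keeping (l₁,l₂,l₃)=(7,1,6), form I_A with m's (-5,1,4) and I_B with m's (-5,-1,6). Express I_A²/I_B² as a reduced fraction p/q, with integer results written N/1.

l's match ⇒ only the (l;m) 3-j factors differ between A and B.
A: triangle coeff Δ(7,1,6) = 1/1365; Σ_t [2,2]: t=2:+1/14515200 = 1/14515200; (3j)²=22/455 [(7 1 6; -5 1 4)], sign=+1
B: triangle coeff Δ(7,1,6) = 1/1365; Σ_t [0,0]: t=0:+1/958003200 = 1/958003200; (3j)²=1/1365 [(7 1 6; -5 -1 6)], sign=+1
I_A²/I_B² = (22/455)/(1/1365) = 66/1

66/1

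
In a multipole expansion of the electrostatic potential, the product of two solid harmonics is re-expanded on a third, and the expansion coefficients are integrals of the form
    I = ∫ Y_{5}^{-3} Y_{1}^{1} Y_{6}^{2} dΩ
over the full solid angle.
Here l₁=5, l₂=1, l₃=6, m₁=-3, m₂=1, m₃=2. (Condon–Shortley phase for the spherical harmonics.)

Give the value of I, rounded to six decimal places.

0.100084

m-sum 0 ✓  L=12 even ✓  4≤6≤6 ✓
Π(2lᵢ+1) = 11×3×13 = 429
triangle coeff Δ(5,1,6) = 1/858
Σ_t [0,0]: t=0:+1/14400 = 1/14400
(3j)²=6/143 [(5 1 6; 0 0 0)], sign=+1
Σ_t [0,0]: t=0:+1/161280 = 1/161280
(3j)²=1/143 [(5 1 6; -3 1 2)], sign=+1
⇒ 4πI² = 18/143
I = (+1)√(18/143/(4π)) = 0.10008369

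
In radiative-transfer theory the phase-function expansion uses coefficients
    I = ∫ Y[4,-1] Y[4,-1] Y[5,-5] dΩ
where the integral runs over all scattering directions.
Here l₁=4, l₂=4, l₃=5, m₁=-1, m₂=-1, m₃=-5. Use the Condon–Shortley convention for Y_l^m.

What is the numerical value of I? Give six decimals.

-1 − 1 − 5 = -7 ≠ 0: azimuthal integral kills it; I = 0

0.000000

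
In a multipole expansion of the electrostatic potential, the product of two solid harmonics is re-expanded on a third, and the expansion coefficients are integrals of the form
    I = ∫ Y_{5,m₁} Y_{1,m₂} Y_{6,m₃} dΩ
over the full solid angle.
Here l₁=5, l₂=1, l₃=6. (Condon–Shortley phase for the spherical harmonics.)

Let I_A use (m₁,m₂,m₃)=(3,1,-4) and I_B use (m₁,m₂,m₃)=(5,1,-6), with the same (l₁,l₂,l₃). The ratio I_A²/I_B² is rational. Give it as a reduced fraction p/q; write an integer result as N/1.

15/22

Same 5,1,6: normalisation and zero-m 3j drop out of the ratio.
A: Δ: 0! 10! 2! / 13! → 1/858; sum: t=0:+1/161280 = 1/161280; 3j²(5 1 6; 3 1 -4) = Δ·Π!·Σ² = 15/286  (sign +1)
B: Δ: 0! 10! 2! / 13! → 1/858; sum: t=0:+1/7257600 = 1/7257600; 3j²(5 1 6; 5 1 -6) = Δ·Π!·Σ² = 1/13  (sign +1)
I_A²/I_B² = (15/286)/(1/13) = 15/22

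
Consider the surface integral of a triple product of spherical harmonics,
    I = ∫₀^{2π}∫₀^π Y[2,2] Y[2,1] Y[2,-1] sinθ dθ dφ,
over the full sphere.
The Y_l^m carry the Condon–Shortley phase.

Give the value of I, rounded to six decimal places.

Σmᵢ = 2 ≠ 0, so the φ-integral vanishes; I = 0

0.000000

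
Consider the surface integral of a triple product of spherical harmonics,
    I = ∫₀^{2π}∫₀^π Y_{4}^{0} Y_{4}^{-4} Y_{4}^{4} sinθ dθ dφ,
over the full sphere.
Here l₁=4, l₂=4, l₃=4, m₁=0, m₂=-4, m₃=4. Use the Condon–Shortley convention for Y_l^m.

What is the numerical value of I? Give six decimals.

0.106525

Rules hold: Σm=0, L=12 even, 0≤4≤8.
N = 9·9·9 = 729
Δ = 4!·4!·4!/13! = 1/450450
Racah Σ t=0..4: t=0:+1/13824 t=1:−1/216 t=2:+1/64 t=3:−1/216 t=4:+1/13824 = 5/768
⇒ 3j(4 4 4; 0 0 0)² = 18/1001, sgn +1
Racah Σ t=0..0: t=0:+1/13824 = 1/13824
⇒ 3j(4 4 4; 0 -4 4)² = 14/1287, sgn +1
4πI² = N·(3j₀)²·(3jₘ)² = 2916/20449
I = +1·√(0.142599/4π) = 0.10652531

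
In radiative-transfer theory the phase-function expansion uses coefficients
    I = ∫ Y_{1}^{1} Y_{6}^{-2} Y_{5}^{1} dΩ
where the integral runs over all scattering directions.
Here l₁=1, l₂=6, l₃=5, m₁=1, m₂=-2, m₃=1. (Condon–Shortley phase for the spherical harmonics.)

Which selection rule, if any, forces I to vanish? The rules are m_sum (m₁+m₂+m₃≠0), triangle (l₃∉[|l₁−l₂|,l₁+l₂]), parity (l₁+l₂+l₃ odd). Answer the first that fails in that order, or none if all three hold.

none

Σmᵢ = 0  ✓
l₃∈[|l₁−l₂|,l₁+l₂]=[5,7], have l₃=5  ✓
Σlᵢ = 12 ⇒ even  ✓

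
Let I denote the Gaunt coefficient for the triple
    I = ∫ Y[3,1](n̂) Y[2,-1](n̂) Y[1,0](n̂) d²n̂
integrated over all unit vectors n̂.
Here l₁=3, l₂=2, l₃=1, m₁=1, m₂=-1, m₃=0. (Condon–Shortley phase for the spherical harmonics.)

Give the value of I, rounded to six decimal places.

-0.233597

m-sum 0 ✓  L=6 even ✓  1≤1≤5 ✓
Π(2lᵢ+1) = 7×5×3 = 105
triangle coeff Δ(3,2,1) = 1/105
Σ_t [2,2]: t=2:+1/4 = 1/4
(3j)²=3/35 [(3 2 1; 0 0 0)], sign=-1
Σ_t [1,1]: t=1:−1/6 = -1/6
(3j)²=8/105 [(3 2 1; 1 -1 0)], sign=+1
⇒ 4πI² = 24/35
I = (-1)√(24/35/(4π)) = -0.23359668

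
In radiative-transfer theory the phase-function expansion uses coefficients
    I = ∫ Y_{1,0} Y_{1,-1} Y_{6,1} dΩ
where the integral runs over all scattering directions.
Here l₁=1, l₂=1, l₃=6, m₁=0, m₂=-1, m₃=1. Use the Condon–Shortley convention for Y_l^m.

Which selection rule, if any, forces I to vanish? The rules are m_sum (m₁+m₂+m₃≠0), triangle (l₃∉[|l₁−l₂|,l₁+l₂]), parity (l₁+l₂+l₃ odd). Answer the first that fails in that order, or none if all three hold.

triangle

Σmᵢ = 0  ✓
l₃∈[|l₁−l₂|,l₁+l₂]=[0,2], have l₃=6  ✗
Σlᵢ = 8 ⇒ even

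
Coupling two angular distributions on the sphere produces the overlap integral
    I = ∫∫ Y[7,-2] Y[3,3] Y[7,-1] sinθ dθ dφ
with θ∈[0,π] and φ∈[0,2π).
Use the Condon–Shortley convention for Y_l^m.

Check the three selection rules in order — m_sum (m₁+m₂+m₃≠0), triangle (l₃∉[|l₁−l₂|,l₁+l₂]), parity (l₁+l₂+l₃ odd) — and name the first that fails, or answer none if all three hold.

parity

azimuthal sum: -2 + 3 − 1 = 0  ✓
4 ≤ 7 ≤ 10 (triangle on l)  ✓
L = 7 + 3 + 7 = 17 (odd)  ✗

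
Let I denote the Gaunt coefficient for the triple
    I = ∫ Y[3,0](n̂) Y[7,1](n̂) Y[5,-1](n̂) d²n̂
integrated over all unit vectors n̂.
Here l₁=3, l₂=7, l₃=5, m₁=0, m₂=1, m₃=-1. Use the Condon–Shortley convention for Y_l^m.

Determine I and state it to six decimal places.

0.000000

Σlᵢ=15 odd — θ-integrand is odd under cosθ→−cosθ; I=0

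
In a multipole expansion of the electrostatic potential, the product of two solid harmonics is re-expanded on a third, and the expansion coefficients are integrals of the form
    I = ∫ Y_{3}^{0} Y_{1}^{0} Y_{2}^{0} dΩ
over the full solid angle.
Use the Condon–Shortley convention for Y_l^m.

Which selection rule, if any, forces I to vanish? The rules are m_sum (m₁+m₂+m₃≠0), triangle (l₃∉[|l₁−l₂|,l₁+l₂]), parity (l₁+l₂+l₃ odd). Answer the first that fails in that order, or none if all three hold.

none

azimuthal sum: 0 + 0 + 0 = 0  ✓
2 ≤ 2 ≤ 4 (triangle on l)  ✓
L = 3 + 1 + 2 = 6 (even)  ✓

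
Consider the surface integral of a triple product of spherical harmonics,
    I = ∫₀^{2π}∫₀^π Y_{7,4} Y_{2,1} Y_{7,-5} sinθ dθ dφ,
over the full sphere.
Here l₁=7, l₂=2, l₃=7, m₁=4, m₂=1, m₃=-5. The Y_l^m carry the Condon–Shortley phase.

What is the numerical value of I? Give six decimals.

-0.188767

Rules hold: Σm=0, L=16 even, 5≤7≤9.
N = 15·5·15 = 1125
Δ = 2!·12!·2!/17! = 1/185640
Racah Σ t=0..2: t=0:+1/2419200 t=1:−1/518400 t=2:+1/2419200 = -1/907200
⇒ 3j(7 2 7; 0 0 0)² = 56/3315, sgn +1
Racah Σ t=1..2: t=1:−1/14515200 t=2:+1/79833600 = -1/17740800
⇒ 3j(7 2 7; 4 1 -5)² = 729/30940, sgn -1
4πI² = N·(3j₀)²·(3jₘ)² = 21870/48841
I = -1·√(0.44778/4π) = -0.18876748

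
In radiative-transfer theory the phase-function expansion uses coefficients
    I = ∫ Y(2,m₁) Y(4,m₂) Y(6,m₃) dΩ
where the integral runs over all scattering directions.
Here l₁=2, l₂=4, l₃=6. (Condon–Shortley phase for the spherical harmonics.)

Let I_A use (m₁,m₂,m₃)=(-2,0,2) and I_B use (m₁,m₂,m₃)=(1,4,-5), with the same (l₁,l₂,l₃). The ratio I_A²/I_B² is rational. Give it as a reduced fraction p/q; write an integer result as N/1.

14/33

Shared (l₁,l₂,l₃)=(2,4,6): N and (l;000)² cancel in I_A²/I_B².
A: Δ = 0!·4!·8!/13! = 1/6435; Racah Σ t=0..0: t=0:+1/13824 = 1/13824; ⇒ 3j(2 4 6; -2 0 2)² = 14/1287, sgn +1
B: Δ = 0!·4!·8!/13! = 1/6435; Racah Σ t=0..0: t=0:+1/241920 = 1/241920; ⇒ 3j(2 4 6; 1 4 -5)² = 1/39, sgn -1
I_A²/I_B² = (14/1287)/(1/39) = 14/33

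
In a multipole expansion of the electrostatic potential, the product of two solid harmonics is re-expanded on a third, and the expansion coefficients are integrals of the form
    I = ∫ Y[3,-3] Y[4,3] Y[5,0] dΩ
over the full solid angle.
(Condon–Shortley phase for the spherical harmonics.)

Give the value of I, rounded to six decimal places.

-0.098140

m-sum 0 ✓  L=12 even ✓  1≤5≤7 ✓
Π(2lᵢ+1) = 7×9×11 = 693
triangle coeff Δ(3,4,5) = 1/180180
Σ_t [0,2]: t=0:+1/576 t=1:−1/144 t=2:+1/576 = -1/288
(3j)²=20/1001 [(3 4 5; 0 0 0)], sign=+1
Σ_t [2,2]: t=2:+1/5760 = 1/5760
(3j)²=5/572 [(3 4 5; -3 3 0)], sign=-1
⇒ 4πI² = 225/1859
I = (-1)√(225/1859/(4π)) = -0.09814013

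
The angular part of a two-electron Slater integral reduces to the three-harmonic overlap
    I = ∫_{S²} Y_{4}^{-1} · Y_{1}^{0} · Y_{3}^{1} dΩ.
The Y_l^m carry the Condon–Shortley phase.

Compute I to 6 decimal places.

-0.238414

Rules hold: Σm=0, L=8 even, 3≤3≤5.
N = 9·3·7 = 189
Δ = 2!·6!·0!/9! = 1/252
Racah Σ t=1..1: t=1:−1/36 = -1/36
⇒ 3j(4 1 3; 0 0 0)² = 4/63, sgn +1
Racah Σ t=1..1: t=1:−1/48 = -1/48
⇒ 3j(4 1 3; -1 0 1)² = 5/84, sgn -1
4πI² = N·(3j₀)²·(3jₘ)² = 5/7
I = -1·√(0.714286/4π) = -0.23841361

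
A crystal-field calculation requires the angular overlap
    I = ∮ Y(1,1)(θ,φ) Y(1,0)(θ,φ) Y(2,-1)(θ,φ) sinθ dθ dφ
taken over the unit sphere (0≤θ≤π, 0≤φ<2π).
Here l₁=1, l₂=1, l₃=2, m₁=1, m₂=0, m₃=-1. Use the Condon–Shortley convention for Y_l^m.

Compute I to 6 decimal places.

-0.218510

Rules hold: Σm=0, L=4 even, 0≤2≤2.
N = 3·3·5 = 45
Δ = 0!·2!·2!/5! = 1/30
Racah Σ t=0..0: t=0:+1/1 = 1/1
⇒ 3j(1 1 2; 0 0 0)² = 2/15, sgn +1
Racah Σ t=0..0: t=0:+1/2 = 1/2
⇒ 3j(1 1 2; 1 0 -1)² = 1/10, sgn -1
4πI² = N·(3j₀)²·(3jₘ)² = 3/5
I = -1·√(0.6/4π) = -0.21850969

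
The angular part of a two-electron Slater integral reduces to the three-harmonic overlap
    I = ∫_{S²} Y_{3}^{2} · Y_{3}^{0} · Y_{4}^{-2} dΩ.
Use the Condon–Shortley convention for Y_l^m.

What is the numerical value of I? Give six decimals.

-0.044418

Rules hold: Σm=0, L=10 even, 0≤4≤6.
N = 7·7·9 = 441
Δ = 2!·4!·4!/11! = 1/34650
Racah Σ t=0..2: t=0:+1/72 t=1:−1/16 t=2:+1/72 = -5/144
⇒ 3j(3 3 4; 0 0 0)² = 2/77, sgn -1
Racah Σ t=0..1: t=0:+1/72 t=1:−1/96 = 1/288
⇒ 3j(3 3 4; 2 0 -2)² = 1/462, sgn +1
4πI² = N·(3j₀)²·(3jₘ)² = 3/121
I = -1·√(0.0247934/4π) = -0.04441841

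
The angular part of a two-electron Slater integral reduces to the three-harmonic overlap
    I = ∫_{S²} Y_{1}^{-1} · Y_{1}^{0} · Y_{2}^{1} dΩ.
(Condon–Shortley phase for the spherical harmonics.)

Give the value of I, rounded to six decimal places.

Checks pass: Σm=0; 4 even; l₃=2∈[0,2].
(2·1+1)(2·1+1)(2·2+1) = 45
Δ: 0! 2! 2! / 5! → 1/30
sum: t=0:+1/1 = 1/1
3j²(1 1 2; 0 0 0) = Δ·Π!·Σ² = 2/15  (sign +1)
sum: t=0:+1/2 = 1/2
3j²(1 1 2; -1 0 1) = Δ·Π!·Σ² = 1/10  (sign -1)
combine: 4πI² = 45·2/15·1/10 = 3/5
take √, sign -1: I = -0.21850969

-0.218510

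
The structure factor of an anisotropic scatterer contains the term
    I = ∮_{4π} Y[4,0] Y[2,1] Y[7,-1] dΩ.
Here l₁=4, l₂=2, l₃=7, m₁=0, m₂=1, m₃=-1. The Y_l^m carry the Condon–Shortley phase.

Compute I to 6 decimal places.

|4−2|≤7≤4+2 violated ⇒ I = 0

0.000000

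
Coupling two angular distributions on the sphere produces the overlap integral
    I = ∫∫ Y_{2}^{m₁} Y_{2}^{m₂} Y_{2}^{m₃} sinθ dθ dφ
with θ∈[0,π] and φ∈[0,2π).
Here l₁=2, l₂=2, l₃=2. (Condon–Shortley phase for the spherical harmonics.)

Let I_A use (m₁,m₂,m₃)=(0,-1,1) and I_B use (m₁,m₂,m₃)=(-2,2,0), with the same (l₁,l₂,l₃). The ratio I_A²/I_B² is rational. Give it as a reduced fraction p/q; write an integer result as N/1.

Same 2,2,2: normalisation and zero-m 3j drop out of the ratio.
A: Δ: 2! 2! 2! / 7! → 1/630; sum: t=0:+1/4 t=1:−1/2 = -1/4; 3j²(2 2 2; 0 -1 1) = Δ·Π!·Σ² = 1/70  (sign +1)
B: Δ: 2! 2! 2! / 7! → 1/630; sum: t=2:+1/8 = 1/8; 3j²(2 2 2; -2 2 0) = Δ·Π!·Σ² = 2/35  (sign +1)
I_A²/I_B² = (1/70)/(2/35) = 1/4

1/4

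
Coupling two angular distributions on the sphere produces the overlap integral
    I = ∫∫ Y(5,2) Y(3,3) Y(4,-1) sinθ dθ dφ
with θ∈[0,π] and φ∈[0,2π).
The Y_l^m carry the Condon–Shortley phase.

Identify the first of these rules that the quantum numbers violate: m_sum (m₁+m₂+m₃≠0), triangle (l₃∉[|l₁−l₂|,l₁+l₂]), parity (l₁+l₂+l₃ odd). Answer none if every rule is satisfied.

m_sum

Σmᵢ = 4  ✗
l₃∈[|l₁−l₂|,l₁+l₂]=[2,8], have l₃=4
Σlᵢ = 12 ⇒ even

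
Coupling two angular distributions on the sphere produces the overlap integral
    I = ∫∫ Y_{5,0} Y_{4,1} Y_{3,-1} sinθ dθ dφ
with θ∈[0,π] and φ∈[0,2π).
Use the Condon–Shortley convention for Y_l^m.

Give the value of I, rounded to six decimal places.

m-sum 0 ✓  L=12 even ✓  1≤3≤9 ✓
Π(2lᵢ+1) = 11×9×7 = 693
triangle coeff Δ(5,4,3) = 1/180180
Σ_t [2,4]: t=2:+1/576 t=3:−1/144 t=4:+1/576 = -1/288
(3j)²=20/1001 [(5 4 3; 0 0 0)], sign=+1
Σ_t [3,5]: t=3:−1/288 t=4:+1/288 t=5:−1/5760 = -1/5760
(3j)²=1/12012 [(5 4 3; 0 1 -1)], sign=-1
⇒ 4πI² = 15/13013
I = (-1)√(15/13013/(4π)) = -0.00957750

-0.009577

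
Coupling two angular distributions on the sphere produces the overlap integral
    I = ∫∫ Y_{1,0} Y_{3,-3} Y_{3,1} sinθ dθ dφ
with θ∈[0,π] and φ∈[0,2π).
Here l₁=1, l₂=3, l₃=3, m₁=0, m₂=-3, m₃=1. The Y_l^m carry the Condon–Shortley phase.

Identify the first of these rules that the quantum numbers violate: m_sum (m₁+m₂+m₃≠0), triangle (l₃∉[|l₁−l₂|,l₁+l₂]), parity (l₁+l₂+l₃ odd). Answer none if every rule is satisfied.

azimuthal sum: 0 − 3 + 1 = -2  ✗
2 ≤ 3 ≤ 4 (triangle on l)
L = 1 + 3 + 3 = 7 (odd)

m_sum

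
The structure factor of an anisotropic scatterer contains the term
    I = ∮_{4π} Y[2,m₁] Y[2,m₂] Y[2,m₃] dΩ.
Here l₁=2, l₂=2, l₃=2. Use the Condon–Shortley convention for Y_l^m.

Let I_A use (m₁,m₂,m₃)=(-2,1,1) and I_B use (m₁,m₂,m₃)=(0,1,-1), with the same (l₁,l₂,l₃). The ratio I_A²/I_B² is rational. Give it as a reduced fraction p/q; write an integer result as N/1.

6/1

Shared (l₁,l₂,l₃)=(2,2,2): N and (l;000)² cancel in I_A²/I_B².
A: Δ = 2!·2!·2!/7! = 1/630; Racah Σ t=2..2: t=2:+1/4 = 1/4; ⇒ 3j(2 2 2; -2 1 1)² = 3/35, sgn -1
B: Δ = 2!·2!·2!/7! = 1/630; Racah Σ t=1..2: t=1:−1/2 t=2:+1/4 = -1/4; ⇒ 3j(2 2 2; 0 1 -1)² = 1/70, sgn +1
I_A²/I_B² = (3/35)/(1/70) = 6/1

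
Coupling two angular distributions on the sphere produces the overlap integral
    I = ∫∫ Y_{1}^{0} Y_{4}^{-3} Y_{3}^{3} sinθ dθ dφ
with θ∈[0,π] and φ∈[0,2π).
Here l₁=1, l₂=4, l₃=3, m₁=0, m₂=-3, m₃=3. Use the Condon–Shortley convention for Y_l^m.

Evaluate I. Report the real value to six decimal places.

-0.162868

Checks pass: Σm=0; 8 even; l₃=3∈[3,5].
(2·1+1)(2·4+1)(2·3+1) = 189
Δ: 2! 0! 6! / 9! → 1/252
sum: t=1:−1/36 = -1/36
3j²(1 4 3; 0 0 0) = Δ·Π!·Σ² = 4/63  (sign +1)
sum: t=1:−1/720 = -1/720
3j²(1 4 3; 0 -3 3) = Δ·Π!·Σ² = 1/36  (sign -1)
combine: 4πI² = 189·4/63·1/36 = 1/3
take √, sign -1: I = -0.16286750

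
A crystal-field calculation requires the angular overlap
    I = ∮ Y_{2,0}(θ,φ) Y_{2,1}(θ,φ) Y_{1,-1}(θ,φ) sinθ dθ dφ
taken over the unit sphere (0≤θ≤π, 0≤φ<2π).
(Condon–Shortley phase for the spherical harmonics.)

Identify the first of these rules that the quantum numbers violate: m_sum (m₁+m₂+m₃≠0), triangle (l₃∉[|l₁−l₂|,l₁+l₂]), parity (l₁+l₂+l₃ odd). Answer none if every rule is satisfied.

azimuthal sum: 0 + 1 − 1 = 0  ✓
0 ≤ 1 ≤ 4 (triangle on l)  ✓
L = 2 + 2 + 1 = 5 (odd)  ✗

parity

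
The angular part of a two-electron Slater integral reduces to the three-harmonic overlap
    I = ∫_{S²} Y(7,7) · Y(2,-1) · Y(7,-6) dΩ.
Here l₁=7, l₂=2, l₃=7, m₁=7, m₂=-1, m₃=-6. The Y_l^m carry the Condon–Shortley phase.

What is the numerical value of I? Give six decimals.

Rules hold: Σm=0, L=16 even, 5≤7≤9.
N = 15·5·15 = 1125
Δ = 2!·12!·2!/17! = 1/185640
Racah Σ t=0..2: t=0:+1/2419200 t=1:−1/518400 t=2:+1/2419200 = -1/907200
⇒ 3j(7 2 7; 0 0 0)² = 56/3315, sgn +1
Racah Σ t=0..0: t=0:+1/958003200 = 1/958003200
⇒ 3j(7 2 7; 7 -1 -6)² = 13/680, sgn -1
4πI² = N·(3j₀)²·(3jₘ)² = 105/289
I = -1·√(0.363322/4π) = -0.17003597

-0.170036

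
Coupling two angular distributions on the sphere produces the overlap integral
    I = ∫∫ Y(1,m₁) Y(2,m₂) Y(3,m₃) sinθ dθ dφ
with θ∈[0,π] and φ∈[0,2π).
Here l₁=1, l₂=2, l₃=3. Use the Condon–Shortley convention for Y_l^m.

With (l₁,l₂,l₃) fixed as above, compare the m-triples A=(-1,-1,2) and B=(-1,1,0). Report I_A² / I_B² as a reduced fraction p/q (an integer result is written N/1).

10/3

Shared (l₁,l₂,l₃)=(1,2,3): N and (l;000)² cancel in I_A²/I_B².
A: Δ = 0!·2!·4!/7! = 1/105; Racah Σ t=0..0: t=0:+1/12 = 1/12; ⇒ 3j(1 2 3; -1 -1 2)² = 2/21, sgn -1
B: Δ = 0!·2!·4!/7! = 1/105; Racah Σ t=0..0: t=0:+1/12 = 1/12; ⇒ 3j(1 2 3; -1 1 0)² = 1/35, sgn -1
I_A²/I_B² = (2/21)/(1/35) = 10/3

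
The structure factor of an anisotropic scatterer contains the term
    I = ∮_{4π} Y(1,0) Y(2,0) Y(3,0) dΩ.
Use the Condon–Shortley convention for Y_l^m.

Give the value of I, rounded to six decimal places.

m-sum 0 ✓  L=6 even ✓  1≤3≤3 ✓
Π(2lᵢ+1) = 3×5×7 = 105
triangle coeff Δ(1,2,3) = 1/105
Σ_t [0,0]: t=0:+1/4 = 1/4
(3j)²=3/35 [(1 2 3; 0 0 0)], sign=-1
(m-triple is (0,0,0) — same symbol as above.)
⇒ 4πI² = 27/35
I = (+1)√(27/35/(4π)) = 0.24776670

0.247767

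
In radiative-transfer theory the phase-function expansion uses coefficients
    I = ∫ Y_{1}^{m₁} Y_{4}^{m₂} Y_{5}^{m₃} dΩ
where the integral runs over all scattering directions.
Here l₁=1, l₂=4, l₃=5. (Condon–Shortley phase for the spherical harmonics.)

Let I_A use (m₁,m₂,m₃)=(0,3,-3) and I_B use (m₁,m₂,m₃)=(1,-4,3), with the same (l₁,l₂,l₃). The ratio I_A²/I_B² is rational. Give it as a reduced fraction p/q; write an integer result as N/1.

16/1

Shared (l₁,l₂,l₃)=(1,4,5): N and (l;000)² cancel in I_A²/I_B².
A: Δ = 0!·2!·8!/11! = 1/495; Racah Σ t=0..0: t=0:+1/5040 = 1/5040; ⇒ 3j(1 4 5; 0 3 -3)² = 16/495, sgn +1
B: Δ = 0!·2!·8!/11! = 1/495; Racah Σ t=0..0: t=0:+1/80640 = 1/80640; ⇒ 3j(1 4 5; 1 -4 3)² = 1/495, sgn +1
I_A²/I_B² = (16/495)/(1/495) = 16/1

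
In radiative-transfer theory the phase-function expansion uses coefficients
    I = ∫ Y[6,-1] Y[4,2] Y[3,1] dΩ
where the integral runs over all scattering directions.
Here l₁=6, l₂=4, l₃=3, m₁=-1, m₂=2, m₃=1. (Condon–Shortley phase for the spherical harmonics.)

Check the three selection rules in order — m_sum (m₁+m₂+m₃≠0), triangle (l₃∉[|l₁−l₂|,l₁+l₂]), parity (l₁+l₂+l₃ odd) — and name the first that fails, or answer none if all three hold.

azimuthal sum: -1 + 2 + 1 = 2  ✗
2 ≤ 3 ≤ 10 (triangle on l)
L = 6 + 4 + 3 = 13 (odd)

m_sum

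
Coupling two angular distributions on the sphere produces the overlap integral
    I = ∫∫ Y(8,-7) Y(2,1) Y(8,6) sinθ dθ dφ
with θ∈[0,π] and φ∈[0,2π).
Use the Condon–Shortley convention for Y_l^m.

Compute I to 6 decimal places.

-0.193012

m-sum 0 ✓  L=18 even ✓  6≤8≤10 ✓
Π(2lᵢ+1) = 17×5×17 = 1445
triangle coeff Δ(8,2,8) = 1/348840
Σ_t [0,2]: t=0:+1/116121600 t=1:−1/25401600 t=2:+1/116121600 = -1/45158400
(3j)²=24/1615 [(8 2 8; 0 0 0)], sign=-1
Σ_t [1,2]: t=1:−1/174356582400 t=2:+1/12454041600 = 1/13412044800
(3j)²=169/7752 [(8 2 8; -7 1 6)], sign=+1
⇒ 4πI² = 169/361
I = (-1)√(169/361/(4π)) = -0.19301223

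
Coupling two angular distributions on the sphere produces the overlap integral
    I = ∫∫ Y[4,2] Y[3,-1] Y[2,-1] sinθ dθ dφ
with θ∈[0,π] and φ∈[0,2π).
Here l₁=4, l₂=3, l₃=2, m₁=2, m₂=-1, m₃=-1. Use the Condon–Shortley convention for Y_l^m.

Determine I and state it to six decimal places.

L=9 odd ⇒ parity kills the (l;000) factor ⇒ I = 0

0.000000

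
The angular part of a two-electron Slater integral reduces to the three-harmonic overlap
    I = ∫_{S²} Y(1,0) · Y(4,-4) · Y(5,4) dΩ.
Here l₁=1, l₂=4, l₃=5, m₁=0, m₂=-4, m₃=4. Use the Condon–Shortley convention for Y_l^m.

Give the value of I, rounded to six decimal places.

0.147319

Rules hold: Σm=0, L=10 even, 3≤5≤5.
N = 3·9·11 = 297
Δ = 0!·2!·8!/11! = 1/495
Racah Σ t=0..0: t=0:+1/576 = 1/576
⇒ 3j(1 4 5; 0 0 0)² = 5/99, sgn -1
Racah Σ t=0..0: t=0:+1/40320 = 1/40320
⇒ 3j(1 4 5; 0 -4 4)² = 1/55, sgn -1
4πI² = N·(3j₀)²·(3jₘ)² = 3/11
I = +1·√(0.272727/4π) = 0.14731920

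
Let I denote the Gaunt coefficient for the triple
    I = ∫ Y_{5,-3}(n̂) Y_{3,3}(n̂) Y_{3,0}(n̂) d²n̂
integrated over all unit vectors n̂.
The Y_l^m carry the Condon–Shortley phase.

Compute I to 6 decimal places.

L=11 odd ⇒ parity kills the (l;000) factor ⇒ I = 0

0.000000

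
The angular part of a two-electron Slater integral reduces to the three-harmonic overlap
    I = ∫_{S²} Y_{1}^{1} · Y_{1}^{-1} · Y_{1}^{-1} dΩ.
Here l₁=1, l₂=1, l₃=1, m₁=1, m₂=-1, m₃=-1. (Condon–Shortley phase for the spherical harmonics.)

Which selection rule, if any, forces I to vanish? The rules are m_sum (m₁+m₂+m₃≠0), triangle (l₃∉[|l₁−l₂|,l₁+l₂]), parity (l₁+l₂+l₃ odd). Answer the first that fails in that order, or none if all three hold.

m_sum

m₁+m₂+m₃ = 1 − 1 − 1 = -1  ✗
triangle: |1−1|=0 ≤ l₃=1 ≤ 1+1=2
parity: l₁+l₂+l₃ = 3 is odd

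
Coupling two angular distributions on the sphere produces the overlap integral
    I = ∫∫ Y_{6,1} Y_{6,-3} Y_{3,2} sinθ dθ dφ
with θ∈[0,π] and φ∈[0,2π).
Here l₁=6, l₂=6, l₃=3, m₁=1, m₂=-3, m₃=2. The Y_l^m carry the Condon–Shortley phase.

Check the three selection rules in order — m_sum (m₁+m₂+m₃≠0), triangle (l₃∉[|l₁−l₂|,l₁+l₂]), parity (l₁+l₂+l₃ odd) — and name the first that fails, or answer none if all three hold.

parity

azimuthal sum: 1 − 3 + 2 = 0  ✓
0 ≤ 3 ≤ 12 (triangle on l)  ✓
L = 6 + 6 + 3 = 15 (odd)  ✗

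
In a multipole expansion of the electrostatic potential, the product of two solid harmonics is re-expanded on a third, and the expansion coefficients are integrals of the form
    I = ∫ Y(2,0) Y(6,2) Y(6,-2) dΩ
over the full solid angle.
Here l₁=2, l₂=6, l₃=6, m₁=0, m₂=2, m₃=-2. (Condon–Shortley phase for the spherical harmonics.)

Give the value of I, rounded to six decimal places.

0.114688

m-sum 0 ✓  L=14 even ✓  4≤6≤8 ✓
Π(2lᵢ+1) = 5×13×13 = 845
triangle coeff Δ(2,6,6) = 1/90090
Σ_t [0,2]: t=0:+1/69120 t=1:−1/14400 t=2:+1/69120 = -7/172800
(3j)²=14/715 [(2 6 6; 0 0 0)], sign=-1
Σ_t [0,2]: t=0:+1/322560 t=1:−1/30240 t=2:+1/69120 = -1/64512
(3j)²=10/1001 [(2 6 6; 0 2 -2)], sign=-1
⇒ 4πI² = 20/121
I = (+1)√(20/121/(4π)) = 0.11468784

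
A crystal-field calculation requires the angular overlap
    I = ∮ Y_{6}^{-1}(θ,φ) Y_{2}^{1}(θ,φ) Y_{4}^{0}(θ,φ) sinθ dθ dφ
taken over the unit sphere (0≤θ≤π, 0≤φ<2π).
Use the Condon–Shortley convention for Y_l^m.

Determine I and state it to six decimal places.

-0.210395

m-sum 0 ✓  L=12 even ✓  4≤4≤8 ✓
Π(2lᵢ+1) = 13×5×9 = 585
triangle coeff Δ(6,2,4) = 1/6435
Σ_t [2,2]: t=2:+1/2304 = 1/2304
(3j)²=5/143 [(6 2 4; 0 0 0)], sign=+1
Σ_t [3,3]: t=3:−1/3456 = -1/3456
(3j)²=35/1287 [(6 2 4; -1 1 0)], sign=-1
⇒ 4πI² = 875/1573
I = (-1)√(875/1573/(4π)) = -0.21039467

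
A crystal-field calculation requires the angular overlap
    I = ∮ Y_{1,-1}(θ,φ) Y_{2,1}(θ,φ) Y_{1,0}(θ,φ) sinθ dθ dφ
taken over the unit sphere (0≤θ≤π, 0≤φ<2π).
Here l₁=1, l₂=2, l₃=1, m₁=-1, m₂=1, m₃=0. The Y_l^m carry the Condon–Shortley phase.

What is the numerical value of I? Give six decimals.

-0.218510

Checks pass: Σm=0; 4 even; l₃=1∈[1,3].
(2·1+1)(2·2+1)(2·1+1) = 45
Δ: 2! 0! 2! / 5! → 1/30
sum: t=1:−1/1 = -1/1
3j²(1 2 1; 0 0 0) = Δ·Π!·Σ² = 2/15  (sign +1)
sum: t=2:+1/2 = 1/2
3j²(1 2 1; -1 1 0) = Δ·Π!·Σ² = 1/10  (sign -1)
combine: 4πI² = 45·2/15·1/10 = 3/5
take √, sign -1: I = -0.21850969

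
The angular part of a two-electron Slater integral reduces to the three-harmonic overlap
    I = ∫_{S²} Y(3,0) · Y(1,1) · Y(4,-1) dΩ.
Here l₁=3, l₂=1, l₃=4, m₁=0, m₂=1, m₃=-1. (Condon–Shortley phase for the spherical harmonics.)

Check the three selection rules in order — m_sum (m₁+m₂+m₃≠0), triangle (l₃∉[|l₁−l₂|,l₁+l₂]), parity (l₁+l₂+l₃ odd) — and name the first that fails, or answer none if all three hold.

none

m₁+m₂+m₃ = 0 + 1 − 1 = 0  ✓
triangle: |3−1|=2 ≤ l₃=4 ≤ 3+1=4  ✓
parity: l₁+l₂+l₃ = 8 is even  ✓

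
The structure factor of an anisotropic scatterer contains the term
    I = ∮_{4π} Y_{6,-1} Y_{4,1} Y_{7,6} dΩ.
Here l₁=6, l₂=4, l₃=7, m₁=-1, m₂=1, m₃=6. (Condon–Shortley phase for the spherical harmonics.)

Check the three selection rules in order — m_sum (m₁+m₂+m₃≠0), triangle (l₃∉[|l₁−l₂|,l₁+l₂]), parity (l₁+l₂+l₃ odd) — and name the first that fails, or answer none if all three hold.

Σmᵢ = 6  ✗
l₃∈[|l₁−l₂|,l₁+l₂]=[2,10], have l₃=7
Σlᵢ = 17 ⇒ odd

m_sum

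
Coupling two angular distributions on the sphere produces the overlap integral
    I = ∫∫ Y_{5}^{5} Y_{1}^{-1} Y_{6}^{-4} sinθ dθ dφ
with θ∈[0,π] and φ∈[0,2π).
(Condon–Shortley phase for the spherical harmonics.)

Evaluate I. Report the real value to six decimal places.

m-sum 0 ✓  L=12 even ✓  4≤6≤6 ✓
Π(2lᵢ+1) = 11×3×13 = 429
triangle coeff Δ(5,1,6) = 1/858
Σ_t [0,0]: t=0:+1/14400 = 1/14400
(3j)²=6/143 [(5 1 6; 0 0 0)], sign=+1
Σ_t [0,0]: t=0:+1/7257600 = 1/7257600
(3j)²=1/858 [(5 1 6; 5 -1 -4)], sign=+1
⇒ 4πI² = 3/143
I = (+1)√(3/143/(4π)) = 0.04085899

0.040859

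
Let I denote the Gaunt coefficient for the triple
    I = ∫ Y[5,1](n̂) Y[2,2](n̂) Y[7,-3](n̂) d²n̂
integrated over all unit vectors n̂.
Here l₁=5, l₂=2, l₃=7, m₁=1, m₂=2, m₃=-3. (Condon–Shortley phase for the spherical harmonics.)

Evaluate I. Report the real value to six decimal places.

m-sum 0 ✓  L=14 even ✓  3≤7≤7 ✓
Π(2lᵢ+1) = 11×5×15 = 825
triangle coeff Δ(5,2,7) = 1/15015
Σ_t [0,0]: t=0:+1/57600 = 1/57600
(3j)²=21/715 [(5 2 7; 0 0 0)], sign=-1
Σ_t [0,0]: t=0:+1/414720 = 1/414720
(3j)²=2/143 [(5 2 7; 1 2 -3)], sign=+1
⇒ 4πI² = 630/1859
I = (-1)√(630/1859/(4π)) = -0.16421985

-0.164220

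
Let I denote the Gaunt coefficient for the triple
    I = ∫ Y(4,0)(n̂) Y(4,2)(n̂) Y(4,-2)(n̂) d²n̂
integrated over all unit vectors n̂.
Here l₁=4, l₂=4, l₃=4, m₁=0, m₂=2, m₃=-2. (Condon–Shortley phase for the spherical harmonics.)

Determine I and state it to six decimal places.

-0.083698

Checks pass: Σm=0; 12 even; l₃=4∈[0,8].
(2·4+1)(2·4+1)(2·4+1) = 729
Δ: 4! 4! 4! / 13! → 1/450450
sum: t=0:+1/13824 t=1:−1/216 t=2:+1/64 t=3:−1/216 t=4:+1/13824 = 5/768
3j²(4 4 4; 0 0 0) = Δ·Π!·Σ² = 18/1001  (sign +1)
sum: t=2:+1/384 t=3:−1/216 t=4:+1/2304 = -11/6912
3j²(4 4 4; 0 2 -2) = Δ·Π!·Σ² = 11/1638  (sign -1)
combine: 4πI² = 729·18/1001·11/1638 = 729/8281
take √, sign -1: I = -0.08369845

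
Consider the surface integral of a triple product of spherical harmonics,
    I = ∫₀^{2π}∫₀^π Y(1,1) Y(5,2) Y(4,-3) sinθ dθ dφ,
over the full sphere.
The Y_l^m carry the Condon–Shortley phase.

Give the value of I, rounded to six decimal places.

0.085055

Checks pass: Σm=0; 10 even; l₃=4∈[4,6].
(2·1+1)(2·5+1)(2·4+1) = 297
Δ: 2! 0! 8! / 11! → 1/495
sum: t=1:−1/576 = -1/576
3j²(1 5 4; 0 0 0) = Δ·Π!·Σ² = 5/99  (sign -1)
sum: t=0:+1/10080 = 1/10080
3j²(1 5 4; 1 2 -3) = Δ·Π!·Σ² = 1/165  (sign -1)
combine: 4πI² = 297·5/99·1/165 = 1/11
take √, sign +1: I = 0.08505478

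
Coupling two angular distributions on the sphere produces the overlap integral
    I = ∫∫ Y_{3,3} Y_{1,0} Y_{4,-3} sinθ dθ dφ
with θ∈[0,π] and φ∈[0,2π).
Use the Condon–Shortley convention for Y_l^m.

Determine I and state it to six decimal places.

Checks pass: Σm=0; 8 even; l₃=4∈[2,4].
(2·3+1)(2·1+1)(2·4+1) = 189
Δ: 0! 6! 2! / 9! → 1/252
sum: t=0:+1/36 = 1/36
3j²(3 1 4; 0 0 0) = Δ·Π!·Σ² = 4/63  (sign +1)
sum: t=0:+1/720 = 1/720
3j²(3 1 4; 3 0 -3) = Δ·Π!·Σ² = 1/36  (sign -1)
combine: 4πI² = 189·4/63·1/36 = 1/3
take √, sign -1: I = -0.16286750

-0.162868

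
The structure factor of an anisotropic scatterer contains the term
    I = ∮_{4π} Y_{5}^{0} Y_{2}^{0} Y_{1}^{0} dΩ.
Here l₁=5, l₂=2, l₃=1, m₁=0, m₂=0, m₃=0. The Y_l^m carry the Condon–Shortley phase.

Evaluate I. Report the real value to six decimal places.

0.000000

triangle: need 3≤l₃≤7, have 1; I=0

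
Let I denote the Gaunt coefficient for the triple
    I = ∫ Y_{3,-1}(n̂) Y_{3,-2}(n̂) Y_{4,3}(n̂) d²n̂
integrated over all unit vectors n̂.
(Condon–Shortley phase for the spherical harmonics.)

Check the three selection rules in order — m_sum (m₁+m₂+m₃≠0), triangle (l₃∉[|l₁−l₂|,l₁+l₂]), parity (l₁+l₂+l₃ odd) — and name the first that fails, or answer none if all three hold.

none

azimuthal sum: -1 − 2 + 3 = 0  ✓
0 ≤ 4 ≤ 6 (triangle on l)  ✓
L = 3 + 3 + 4 = 10 (even)  ✓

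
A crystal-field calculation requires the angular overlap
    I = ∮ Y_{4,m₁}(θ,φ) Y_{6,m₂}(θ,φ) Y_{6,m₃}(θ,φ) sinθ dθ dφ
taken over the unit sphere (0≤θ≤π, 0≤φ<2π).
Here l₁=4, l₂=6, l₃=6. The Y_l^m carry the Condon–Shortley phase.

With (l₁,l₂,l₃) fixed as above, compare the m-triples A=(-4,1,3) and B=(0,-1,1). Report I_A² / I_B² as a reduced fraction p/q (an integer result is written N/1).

Shared (l₁,l₂,l₃)=(4,6,6): N and (l;000)² cancel in I_A²/I_B².
A: Δ = 4!·4!·8!/17! = 1/15315300; Racah Σ t=4..4: t=4:+1/414720 = 1/414720; ⇒ 3j(4 6 6; -4 1 3)² = 49/2431, sgn -1
B: Δ = 4!·4!·8!/17! = 1/15315300; Racah Σ t=0..4: t=0:+1/414720 t=1:−1/20736 t=2:+1/11520 t=3:−1/51840 t=4:+1/2903040 = 1/45360; ⇒ 3j(4 6 6; 0 -1 1)² = 1024/153153, sgn -1
I_A²/I_B² = (49/2431)/(1024/153153) = 3087/1024

3087/1024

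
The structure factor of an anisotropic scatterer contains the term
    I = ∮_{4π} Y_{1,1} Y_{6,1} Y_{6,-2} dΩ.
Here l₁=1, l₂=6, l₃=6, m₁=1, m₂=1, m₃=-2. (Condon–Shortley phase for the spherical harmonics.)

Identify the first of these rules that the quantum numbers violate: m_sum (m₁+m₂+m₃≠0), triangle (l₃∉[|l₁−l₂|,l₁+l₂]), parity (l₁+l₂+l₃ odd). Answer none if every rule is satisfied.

parity

azimuthal sum: 1 + 1 − 2 = 0  ✓
5 ≤ 6 ≤ 7 (triangle on l)  ✓
L = 1 + 6 + 6 = 13 (odd)  ✗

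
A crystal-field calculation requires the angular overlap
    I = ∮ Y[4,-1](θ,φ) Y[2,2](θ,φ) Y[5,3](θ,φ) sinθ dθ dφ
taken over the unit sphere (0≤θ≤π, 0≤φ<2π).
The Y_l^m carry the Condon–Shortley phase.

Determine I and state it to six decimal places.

0.000000

m-sum = -1 + 2 + 3 = 4 ≠ 0 ⇒ I = 0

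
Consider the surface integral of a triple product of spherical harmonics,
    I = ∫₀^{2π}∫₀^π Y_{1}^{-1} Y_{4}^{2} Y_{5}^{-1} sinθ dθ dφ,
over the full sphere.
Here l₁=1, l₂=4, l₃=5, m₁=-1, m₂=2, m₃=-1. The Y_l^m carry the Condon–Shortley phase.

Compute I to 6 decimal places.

-0.120286

Rules hold: Σm=0, L=10 even, 3≤5≤5.
N = 3·9·11 = 297
Δ = 0!·2!·8!/11! = 1/495
Racah Σ t=0..0: t=0:+1/576 = 1/576
⇒ 3j(1 4 5; 0 0 0)² = 5/99, sgn -1
Racah Σ t=0..0: t=0:+1/2880 = 1/2880
⇒ 3j(1 4 5; -1 2 -1)² = 2/165, sgn +1
4πI² = N·(3j₀)²·(3jₘ)² = 2/11
I = -1·√(0.181818/4π) = -0.12028562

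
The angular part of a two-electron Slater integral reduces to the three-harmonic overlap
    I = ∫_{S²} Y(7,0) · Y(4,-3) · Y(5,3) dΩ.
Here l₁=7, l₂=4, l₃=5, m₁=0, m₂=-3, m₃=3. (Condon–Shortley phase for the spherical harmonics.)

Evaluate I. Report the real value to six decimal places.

-0.132164

Rules hold: Σm=0, L=16 even, 3≤5≤11.
N = 15·9·11 = 1485
Δ = 6!·8!·2!/17! = 1/6126120
Racah Σ t=2..4: t=2:+1/69120 t=3:−1/20736 t=4:+1/69120 = -1/51840
⇒ 3j(7 4 5; 0 0 0)² = 280/21879, sgn +1
Racah Σ t=0..1: t=0:+1/3628800 t=1:−1/345600 = -19/7257600
⇒ 3j(7 4 5; 0 -3 3)² = 2527/218790, sgn -1
4πI² = N·(3j₀)²·(3jₘ)² = 353780/1611753
I = -1·√(0.2195/4π) = -0.13216378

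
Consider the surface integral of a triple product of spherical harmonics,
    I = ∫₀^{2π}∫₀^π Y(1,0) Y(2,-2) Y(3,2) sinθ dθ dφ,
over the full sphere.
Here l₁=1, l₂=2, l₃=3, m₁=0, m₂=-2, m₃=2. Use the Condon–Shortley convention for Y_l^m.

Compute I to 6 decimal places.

m-sum 0 ✓  L=6 even ✓  1≤3≤3 ✓
Π(2lᵢ+1) = 3×5×7 = 105
triangle coeff Δ(1,2,3) = 1/105
Σ_t [0,0]: t=0:+1/4 = 1/4
(3j)²=3/35 [(1 2 3; 0 0 0)], sign=-1
Σ_t [0,0]: t=0:+1/24 = 1/24
(3j)²=1/21 [(1 2 3; 0 -2 2)], sign=-1
⇒ 4πI² = 3/7
I = (+1)√(3/7/(4π)) = 0.18467439

0.184674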